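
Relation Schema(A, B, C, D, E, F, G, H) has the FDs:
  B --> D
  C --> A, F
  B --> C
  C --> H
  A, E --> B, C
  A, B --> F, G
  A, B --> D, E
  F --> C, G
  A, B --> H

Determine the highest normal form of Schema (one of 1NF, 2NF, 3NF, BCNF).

1NF

Candidate keys: {A, E}, {B}, {C, E}, {E, F}. Prime attributes: {A, B, C, E, F}.
C --> A, F: {C}⁺ = {A, C, F, G, H}, which is not all of the attributes, so the left side is not a superkey — BCNF is violated.
Because {H} is non-prime and the left side of C --> H is not a superkey, the relation is not in 3NF.
Since {C} ⊂ {C, E} and {C}⁺ ⊇ {G, H} with {G, H} non-prime, there is a partial dependency; 2NF fails.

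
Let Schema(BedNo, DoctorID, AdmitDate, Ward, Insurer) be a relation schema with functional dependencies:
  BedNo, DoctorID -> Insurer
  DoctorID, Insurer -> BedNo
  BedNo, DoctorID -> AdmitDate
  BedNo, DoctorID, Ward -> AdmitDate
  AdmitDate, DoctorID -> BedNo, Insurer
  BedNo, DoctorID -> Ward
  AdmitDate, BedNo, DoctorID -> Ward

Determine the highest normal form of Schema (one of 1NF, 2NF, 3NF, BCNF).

Candidate keys: {AdmitDate, DoctorID}, {BedNo, DoctorID}, {DoctorID, Insurer}. Prime attributes: {AdmitDate, BedNo, DoctorID, Insurer}.
Each dependency's left side is a superkey — BCNF holds.

BCNF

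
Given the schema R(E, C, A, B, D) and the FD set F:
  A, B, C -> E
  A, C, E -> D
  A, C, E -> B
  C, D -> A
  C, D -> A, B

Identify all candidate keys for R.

{A, B, C}, {A, C, E}, {C, D}

Attributes never on any right-hand side: {C} — every candidate key must contain it.
{C, D}⁺ = {A, B, C, D, E} — all of the relation — so {C, D} is a candidate key.
{A, B, C}⁺ = {A, B, C, D, E} — all of the relation — so {A, B, C} is a candidate key.
{A, C, E}⁺ = {A, B, C, D, E} — all of the relation — so {A, C, E} is a candidate key.
Any other superkey properly contains one of these, so there are no further candidate keys.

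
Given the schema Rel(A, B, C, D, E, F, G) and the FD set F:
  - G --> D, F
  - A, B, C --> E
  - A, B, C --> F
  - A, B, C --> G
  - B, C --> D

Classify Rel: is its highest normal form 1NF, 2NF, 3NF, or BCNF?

Candidate key: {A, B, C}. Prime attributes: {A, B, C}.
G --> D, F: {G}⁺ = {D, F, G}, which is not all of the attributes, so the left side is not a superkey — BCNF is violated.
Because {D, F} are non-prime and the left side of G --> D, F is not a superkey, the relation is not in 3NF.
The proper key subset {B, C} of {A, B, C} determines non-prime {D}, so the relation is not even in 2NF.

1NF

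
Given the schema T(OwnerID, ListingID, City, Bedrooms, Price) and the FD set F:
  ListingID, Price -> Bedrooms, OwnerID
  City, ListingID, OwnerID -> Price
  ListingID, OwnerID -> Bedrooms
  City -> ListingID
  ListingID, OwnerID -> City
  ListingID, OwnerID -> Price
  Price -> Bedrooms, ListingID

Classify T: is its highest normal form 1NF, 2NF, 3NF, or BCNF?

Candidate keys: {City, OwnerID}, {ListingID, OwnerID}, {Price}. Prime attributes: {City, ListingID, OwnerID, Price}.
For City -> ListingID we have {City}⁺ = {City, ListingID}; {City} is not a superkey, so BCNF fails.
Its right-hand attributes {ListingID} are all prime, as are those of every other non-superkey FD — the relation is in 3NF.

3NF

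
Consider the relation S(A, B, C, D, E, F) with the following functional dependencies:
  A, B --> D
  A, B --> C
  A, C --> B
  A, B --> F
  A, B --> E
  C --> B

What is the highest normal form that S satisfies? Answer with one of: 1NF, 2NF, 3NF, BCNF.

3NF

Candidate keys: {A, B}, {A, C}. Prime attributes: {A, B, C}.
For C --> B we have {C}⁺ = {B, C}; {C} is not a superkey, so BCNF fails.
Since {B} ⊆ prime attributes and every other non-superkey FD also has a prime right side, the schema is in 3NF.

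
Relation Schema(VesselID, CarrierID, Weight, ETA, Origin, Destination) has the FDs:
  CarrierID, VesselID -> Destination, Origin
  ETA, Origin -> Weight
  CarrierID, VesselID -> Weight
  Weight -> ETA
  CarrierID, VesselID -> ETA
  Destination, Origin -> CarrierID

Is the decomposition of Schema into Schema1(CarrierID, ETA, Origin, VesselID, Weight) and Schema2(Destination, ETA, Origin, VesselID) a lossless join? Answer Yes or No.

Common attributes: {ETA, Origin, VesselID}; their closure is {ETA, Origin, VesselID, Weight}.
Neither Schema1 nor Schema2 is contained in that closure, so the decomposition is lossy.

No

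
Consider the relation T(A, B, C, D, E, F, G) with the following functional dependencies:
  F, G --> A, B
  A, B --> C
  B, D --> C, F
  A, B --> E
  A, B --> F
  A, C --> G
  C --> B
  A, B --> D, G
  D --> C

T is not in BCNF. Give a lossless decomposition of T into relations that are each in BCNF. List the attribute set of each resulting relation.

Candidate keys of the original relation: {A, B}, {A, C}, {A, D}, {D, G}, {F, G}.
{A, B, C, D, E, F, G}: {B, D} determines {B, C, D, F} here but is not a superkey — split on B, D --> C, F, giving {B, C, D, F} and {A, B, D, E, G}.
{B, C, D, F}: {C} determines {B, C} here but is not a superkey — split on C --> B, giving {B, C} and {C, D, F}.
{B, C} has no BCNF violation.
{C, D, F} has no BCNF violation.
{A, B, D, E, G}: {D} determines {B, D} here but is not a superkey — split on D --> B, giving {B, D} and {A, D, E, G}.
{B, D} has no BCNF violation.
{A, D, E, G} has no BCNF violation.

{A, D, E, G}; {B, C}; {B, D}; {C, D, F}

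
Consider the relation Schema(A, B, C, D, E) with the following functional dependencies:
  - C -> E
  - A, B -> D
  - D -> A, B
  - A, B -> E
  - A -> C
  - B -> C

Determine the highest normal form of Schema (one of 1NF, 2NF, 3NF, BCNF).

1NF

Candidate keys: {A, B}, {D}. Prime attributes: {A, B, D}.
C -> E: {C}⁺ = {C, E}, which is not all of the attributes, so the left side is not a superkey — BCNF is violated.
C -> E determines the non-prime attribute {E} from a non-superkey — 3NF is violated.
Since {A} ⊂ {A, B} and {A}⁺ ⊇ {C, E} with {C, E} non-prime, there is a partial dependency; 2NF fails.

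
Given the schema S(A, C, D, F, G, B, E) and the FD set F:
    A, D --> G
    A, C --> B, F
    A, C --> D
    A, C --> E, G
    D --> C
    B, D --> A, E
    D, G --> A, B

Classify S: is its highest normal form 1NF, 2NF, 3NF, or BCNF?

3NF

Candidate keys: {A, C}, {A, D}, {B, D}, {D, G}. Prime attributes: {A, B, C, D, G}.
For D --> C we have {D}⁺ = {C, D}; {D} is not a superkey, so BCNF fails.
Its right-hand attributes {C} are all prime, as are those of every other non-superkey FD — the relation is in 3NF.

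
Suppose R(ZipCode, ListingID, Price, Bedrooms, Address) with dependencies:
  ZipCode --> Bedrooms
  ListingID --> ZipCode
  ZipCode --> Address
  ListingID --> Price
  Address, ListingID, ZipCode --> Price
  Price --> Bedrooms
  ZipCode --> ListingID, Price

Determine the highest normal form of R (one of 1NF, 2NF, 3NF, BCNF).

2NF

Candidate keys: {ListingID}, {ZipCode}. Prime attributes: {ListingID, ZipCode}.
Price --> Bedrooms: {Price}⁺ = {Bedrooms, Price}, which is not all of the attributes, so the left side is not a superkey — BCNF is violated.
Because {Bedrooms} is non-prime and the left side of Price --> Bedrooms is not a superkey, the relation is not in 3NF.
Every candidate key is a single attribute, so no partial dependency is possible; 2NF holds.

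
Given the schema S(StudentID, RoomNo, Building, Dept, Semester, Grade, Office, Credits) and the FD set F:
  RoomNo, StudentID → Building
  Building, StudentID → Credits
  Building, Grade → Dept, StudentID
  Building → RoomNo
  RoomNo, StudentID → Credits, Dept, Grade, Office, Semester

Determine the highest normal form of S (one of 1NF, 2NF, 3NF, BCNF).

3NF

Candidate keys: {Building, Grade}, {Building, StudentID}, {RoomNo, StudentID}. Prime attributes: {Building, Grade, RoomNo, StudentID}.
For Building → RoomNo we have {Building}⁺ = {Building, RoomNo}; {Building} is not a superkey, so BCNF fails.
Since {RoomNo} ⊆ prime attributes and every other non-superkey FD also has a prime right side, the schema is in 3NF.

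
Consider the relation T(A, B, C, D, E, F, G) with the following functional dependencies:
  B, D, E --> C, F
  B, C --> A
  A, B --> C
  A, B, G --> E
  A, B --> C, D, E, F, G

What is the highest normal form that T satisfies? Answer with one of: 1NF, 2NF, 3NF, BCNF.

Candidate keys: {A, B}, {B, C}, {B, D, E}. Prime attributes: {A, B, C, D, E}.
The left-hand side of every FD is a superkey, so BCNF is satisfied.

BCNF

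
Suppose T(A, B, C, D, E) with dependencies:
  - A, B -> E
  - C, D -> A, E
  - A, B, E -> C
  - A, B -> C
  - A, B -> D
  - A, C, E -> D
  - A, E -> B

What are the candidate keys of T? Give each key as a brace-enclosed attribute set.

{A, B} is a candidate key since {A, B}⁺ = {A, B, C, D, E} covers every attribute.
{A, E} is a candidate key since {A, E}⁺ = {A, B, C, D, E} covers every attribute.
{C, D} is a candidate key since {C, D}⁺ = {A, B, C, D, E} covers every attribute.
Any other superkey properly contains one of these, so there are no further candidate keys.

{A, B}, {A, E}, {C, D}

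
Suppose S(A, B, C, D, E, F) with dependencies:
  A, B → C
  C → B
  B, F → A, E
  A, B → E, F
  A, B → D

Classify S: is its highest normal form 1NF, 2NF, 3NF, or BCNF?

Candidate keys: {A, B}, {A, C}, {B, F}, {C, F}. Prime attributes: {A, B, C, F}.
C → B: {C}⁺ = {B, C}, which is not all of the attributes, so the left side is not a superkey — BCNF is violated.
Since {B} ⊆ prime attributes and every other non-superkey FD also has a prime right side, the schema is in 3NF.

3NF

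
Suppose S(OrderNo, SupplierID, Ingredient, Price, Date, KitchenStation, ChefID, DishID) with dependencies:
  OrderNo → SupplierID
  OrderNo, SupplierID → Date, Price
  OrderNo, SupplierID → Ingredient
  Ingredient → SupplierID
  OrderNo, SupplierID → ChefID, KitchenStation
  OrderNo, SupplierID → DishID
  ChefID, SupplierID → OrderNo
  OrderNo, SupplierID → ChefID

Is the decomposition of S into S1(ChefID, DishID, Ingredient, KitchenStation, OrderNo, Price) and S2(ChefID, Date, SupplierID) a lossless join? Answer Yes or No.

S1 ∩ S2 = {ChefID}; its closure under F is {ChefID}.
The closure covers neither S1 nor S2 entirely; the join is not lossless.

No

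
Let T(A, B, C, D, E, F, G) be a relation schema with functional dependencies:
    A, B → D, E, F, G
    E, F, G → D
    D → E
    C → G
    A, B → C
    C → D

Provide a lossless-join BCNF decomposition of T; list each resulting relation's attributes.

{A, B, C, F}; {C, E, G}; {D, E}; {D, F, G}

Candidate key of the original relation: {A, B}.
{A, B, C, D, E, F, G}: {E, F, G} determines {D, E, F, G} here but is not a superkey — split on E, F, G → D, giving {D, E, F, G} and {A, B, C, E, F, G}.
{D, E, F, G}: {D} determines {D, E} here but is not a superkey — split on D → E, giving {D, E} and {D, F, G}.
{D, E}: every determinant is a superkey — BCNF.
{D, F, G}: every determinant is a superkey — BCNF.
{A, B, C, E, F, G}: {C} determines {C, E, G} here but is not a superkey — split on C → E, G, giving {C, E, G} and {A, B, C, F}.
{C, E, G}: every determinant is a superkey — BCNF.
{A, B, C, F}: every determinant is a superkey — BCNF.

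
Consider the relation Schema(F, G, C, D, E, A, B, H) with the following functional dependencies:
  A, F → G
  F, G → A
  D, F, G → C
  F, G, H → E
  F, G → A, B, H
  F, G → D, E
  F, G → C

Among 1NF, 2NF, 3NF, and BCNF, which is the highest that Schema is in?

Candidate keys: {A, F}, {F, G}. Prime attributes: {A, F, G}.
Every FD has a superkey on the left, so the relation is in BCNF.

BCNF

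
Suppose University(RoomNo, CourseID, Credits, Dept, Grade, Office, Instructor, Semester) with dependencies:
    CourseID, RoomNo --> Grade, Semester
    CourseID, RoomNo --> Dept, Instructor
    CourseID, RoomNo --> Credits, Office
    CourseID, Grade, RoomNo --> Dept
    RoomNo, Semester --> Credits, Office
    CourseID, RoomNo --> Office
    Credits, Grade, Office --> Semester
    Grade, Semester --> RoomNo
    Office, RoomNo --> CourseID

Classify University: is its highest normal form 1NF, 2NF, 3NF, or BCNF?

BCNF

Candidate keys: {CourseID, RoomNo}, {Credits, Grade, Office}, {Grade, Semester}, {Office, RoomNo}, {RoomNo, Semester}. Prime attributes: {CourseID, Credits, Grade, Office, RoomNo, Semester}.
The left-hand side of every FD is a superkey, so BCNF is satisfied.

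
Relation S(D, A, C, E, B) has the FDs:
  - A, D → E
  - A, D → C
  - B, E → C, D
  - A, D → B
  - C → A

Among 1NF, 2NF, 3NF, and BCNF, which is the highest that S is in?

3NF

Candidate keys: {A, D}, {B, E}, {C, D}. Prime attributes: {A, B, C, D, E}.
For C → A we have {C}⁺ = {A, C}; {C} is not a superkey, so BCNF fails.
Its right-hand attributes {A} are all prime, as are those of every other non-superkey FD — the relation is in 3NF.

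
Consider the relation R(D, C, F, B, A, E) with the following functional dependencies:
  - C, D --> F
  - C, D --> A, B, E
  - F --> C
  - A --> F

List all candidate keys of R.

{A, D}, {C, D}, {D, F}

No FD produces {D}, so it must be in every candidate key.
{A, D} is a candidate key since {A, D}⁺ = {A, B, C, D, E, F} covers every attribute.
{C, D} is a candidate key since {C, D}⁺ = {A, B, C, D, E, F} covers every attribute.
{D, F} is a candidate key since {D, F}⁺ = {A, B, C, D, E, F} covers every attribute.
Any other superkey properly contains one of these, so there are no further candidate keys.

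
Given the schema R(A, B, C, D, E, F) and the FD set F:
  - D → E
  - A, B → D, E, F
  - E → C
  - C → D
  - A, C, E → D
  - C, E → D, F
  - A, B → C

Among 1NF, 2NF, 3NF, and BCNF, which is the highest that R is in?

2NF

Candidate key: {A, B}. Prime attributes: {A, B}.
For D → E we have {D}⁺ = {C, D, E, F}; {D} is not a superkey, so BCNF fails.
D → E has non-prime {E} on the right and a non-superkey on the left, so 3NF fails.
Checking every proper subset of each key, none determines a non-prime attribute — 2NF is satisfied.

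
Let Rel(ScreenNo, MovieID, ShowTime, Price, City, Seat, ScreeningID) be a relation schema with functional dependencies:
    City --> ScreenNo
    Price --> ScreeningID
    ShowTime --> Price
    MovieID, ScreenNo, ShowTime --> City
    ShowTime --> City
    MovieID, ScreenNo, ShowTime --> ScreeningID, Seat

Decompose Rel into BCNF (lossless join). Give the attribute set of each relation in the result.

Candidate key of the original relation: {MovieID, ShowTime}.
Within {City, MovieID, Price, ScreenNo, ScreeningID, Seat, ShowTime}: {City}⁺ ∩ {City, MovieID, Price, ScreenNo, ScreeningID, Seat, ShowTime} = {City, ScreenNo}, not the whole set, so City --> ScreenNo violates BCNF; decompose into {City, ScreenNo} and {City, MovieID, Price, ScreeningID, Seat, ShowTime}.
{City, ScreenNo} has no BCNF violation.
Within {City, MovieID, Price, ScreeningID, Seat, ShowTime}: {Price}⁺ ∩ {City, MovieID, Price, ScreeningID, Seat, ShowTime} = {Price, ScreeningID}, not the whole set, so Price --> ScreeningID violates BCNF; decompose into {Price, ScreeningID} and {City, MovieID, Price, Seat, ShowTime}.
{Price, ScreeningID} has no BCNF violation.
Within {City, MovieID, Price, Seat, ShowTime}: {ShowTime}⁺ ∩ {City, MovieID, Price, Seat, ShowTime} = {City, Price, ShowTime}, not the whole set, so ShowTime --> City, Price violates BCNF; decompose into {City, Price, ShowTime} and {MovieID, Seat, ShowTime}.
{City, Price, ShowTime} has no BCNF violation.
{MovieID, Seat, ShowTime} has no BCNF violation.

{City, Price, ShowTime}; {City, ScreenNo}; {MovieID, Seat, ShowTime}; {Price, ScreeningID}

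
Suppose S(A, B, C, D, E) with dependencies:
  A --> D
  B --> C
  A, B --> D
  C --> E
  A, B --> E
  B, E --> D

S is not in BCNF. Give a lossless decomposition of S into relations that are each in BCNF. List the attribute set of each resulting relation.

{A, B}; {A, D}; {B, C}; {C, E}

Candidate key of the original relation: {A, B}.
In {A, B, C, D, E}, {A} is not a superkey ({A}⁺ restricted to this set is {A, D}), so split on A --> D into {A, D} and {A, B, C, E}.
{A, D}: every determinant is a superkey — BCNF.
In {A, B, C, E}, {B} is not a superkey ({B}⁺ restricted to this set is {B, C, E}), so split on B --> C, E into {B, C, E} and {A, B}.
In {B, C, E}, {C} is not a superkey ({C}⁺ restricted to this set is {C, E}), so split on C --> E into {C, E} and {B, C}.
{C, E}: every determinant is a superkey — BCNF.
{B, C}: every determinant is a superkey — BCNF.
{A, B}: every determinant is a superkey — BCNF.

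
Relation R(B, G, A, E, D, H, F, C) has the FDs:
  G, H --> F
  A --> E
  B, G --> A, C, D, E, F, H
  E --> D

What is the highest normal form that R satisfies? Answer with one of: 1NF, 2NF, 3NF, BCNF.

Candidate key: {B, G}. Prime attributes: {B, G}.
For G, H --> F we have {G, H}⁺ = {F, G, H}; {G, H} is not a superkey, so BCNF fails.
Because {F} is non-prime and the left side of G, H --> F is not a superkey, the relation is not in 3NF.
No non-prime attribute depends on a proper subset of any candidate key, so 2NF holds.

2NF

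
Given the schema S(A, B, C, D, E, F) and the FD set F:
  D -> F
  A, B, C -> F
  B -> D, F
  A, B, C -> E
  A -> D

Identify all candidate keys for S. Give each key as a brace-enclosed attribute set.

{A, B, C}

{A, B, C} never appear on the right of any FD, so every key must include all of them.
{A, B, C}⁺ = {A, B, C, D, E, F}, which is every attribute, so {A, B, C} is a candidate key.
No other minimal set has full closure, so this is the only candidate key.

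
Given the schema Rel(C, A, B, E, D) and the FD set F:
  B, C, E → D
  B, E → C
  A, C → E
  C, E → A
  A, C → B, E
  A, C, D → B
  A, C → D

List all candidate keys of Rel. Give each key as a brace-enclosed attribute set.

{A, C}, {B, E}, {C, E}

{A, C}⁺ = {A, B, C, D, E}, which is every attribute, so {A, C} is a candidate key.
{B, E}⁺ = {A, B, C, D, E}, which is every attribute, so {B, E} is a candidate key.
{C, E}⁺ = {A, B, C, D, E}, which is every attribute, so {C, E} is a candidate key.
Any other superkey properly contains one of these, so there are no further candidate keys.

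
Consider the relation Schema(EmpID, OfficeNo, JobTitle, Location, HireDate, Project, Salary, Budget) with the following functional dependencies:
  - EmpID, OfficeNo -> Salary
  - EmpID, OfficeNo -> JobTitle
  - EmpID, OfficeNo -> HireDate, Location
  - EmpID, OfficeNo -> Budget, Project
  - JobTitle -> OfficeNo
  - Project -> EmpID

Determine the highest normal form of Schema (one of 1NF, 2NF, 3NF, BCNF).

Candidate keys: {EmpID, JobTitle}, {EmpID, OfficeNo}, {JobTitle, Project}, {OfficeNo, Project}. Prime attributes: {EmpID, JobTitle, OfficeNo, Project}.
JobTitle -> OfficeNo: {JobTitle}⁺ = {JobTitle, OfficeNo}, which is not all of the attributes, so the left side is not a superkey — BCNF is violated.
Since {OfficeNo} ⊆ prime attributes and every other non-superkey FD also has a prime right side, the schema is in 3NF.

3NF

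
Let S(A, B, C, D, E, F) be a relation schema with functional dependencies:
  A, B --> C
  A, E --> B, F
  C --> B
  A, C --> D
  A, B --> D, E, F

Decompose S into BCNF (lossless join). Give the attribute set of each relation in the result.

{A, C, D, E, F}; {B, C}

Candidate keys of the original relation: {A, B}, {A, C}, {A, E}.
Within {A, B, C, D, E, F}: {C}⁺ ∩ {A, B, C, D, E, F} = {B, C}, not the whole set, so C --> B violates BCNF; decompose into {B, C} and {A, C, D, E, F}.
{B, C} is in BCNF.
{A, C, D, E, F} is in BCNF.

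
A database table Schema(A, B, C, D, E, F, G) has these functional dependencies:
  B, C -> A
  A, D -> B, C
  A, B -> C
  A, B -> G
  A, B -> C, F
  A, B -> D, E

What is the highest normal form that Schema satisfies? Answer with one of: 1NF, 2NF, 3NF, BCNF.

BCNF

Candidate keys: {A, B}, {A, D}, {B, C}. Prime attributes: {A, B, C, D}.
Every FD has a superkey on the left, so the relation is in BCNF.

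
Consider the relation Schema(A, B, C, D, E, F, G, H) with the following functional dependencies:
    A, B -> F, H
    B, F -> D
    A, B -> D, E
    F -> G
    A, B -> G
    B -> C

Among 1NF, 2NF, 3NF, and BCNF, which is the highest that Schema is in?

Candidate key: {A, B}. Prime attributes: {A, B}.
For B, F -> D we have {B, F}⁺ = {B, C, D, F, G}; {B, F} is not a superkey, so BCNF fails.
Because {D} is non-prime and the left side of B, F -> D is not a superkey, the relation is not in 3NF.
{B} is a proper subset of the key {A, B}, and {B}⁺ contains the non-prime attribute {C} — a partial dependency, so 2NF is violated.

1NF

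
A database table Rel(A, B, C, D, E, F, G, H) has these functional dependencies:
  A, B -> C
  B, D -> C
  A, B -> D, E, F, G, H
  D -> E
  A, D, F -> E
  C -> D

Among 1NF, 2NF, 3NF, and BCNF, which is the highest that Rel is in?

Candidate key: {A, B}. Prime attributes: {A, B}.
B, D -> C breaks BCNF: {B, D}⁺ = {B, C, D, E}, so {B, D} is not a superkey.
Because {C} is non-prime and the left side of B, D -> C is not a superkey, the relation is not in 3NF.
No non-prime attribute depends on a proper subset of any candidate key, so 2NF holds.

2NF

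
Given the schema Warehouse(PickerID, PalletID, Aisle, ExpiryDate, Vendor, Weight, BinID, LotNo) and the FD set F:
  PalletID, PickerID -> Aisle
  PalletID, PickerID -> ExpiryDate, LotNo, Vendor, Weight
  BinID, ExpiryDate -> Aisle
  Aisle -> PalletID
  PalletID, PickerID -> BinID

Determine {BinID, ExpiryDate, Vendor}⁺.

Start with {BinID, ExpiryDate, Vendor}.
BinID, ExpiryDate -> Aisle applies; add {Aisle} → now {Aisle, BinID, ExpiryDate, Vendor}.
Aisle -> PalletID applies; add {PalletID} → now {Aisle, BinID, ExpiryDate, PalletID, Vendor}.
No further FD applies.

{Aisle, BinID, ExpiryDate, PalletID, Vendor}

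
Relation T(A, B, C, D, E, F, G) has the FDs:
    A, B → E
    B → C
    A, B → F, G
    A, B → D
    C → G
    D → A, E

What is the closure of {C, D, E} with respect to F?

{A, C, D, E, G}

Start with {C, D, E}.
C → G applies; add {G} → now {C, D, E, G}.
D → A, E applies; add {A} → now {A, C, D, E, G}.
No further FD applies.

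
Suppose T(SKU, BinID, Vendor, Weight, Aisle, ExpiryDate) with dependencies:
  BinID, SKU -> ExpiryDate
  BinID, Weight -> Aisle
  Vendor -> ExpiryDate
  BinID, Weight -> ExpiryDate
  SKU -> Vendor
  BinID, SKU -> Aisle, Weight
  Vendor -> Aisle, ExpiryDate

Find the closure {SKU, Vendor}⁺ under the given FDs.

{Aisle, ExpiryDate, SKU, Vendor}

Start with {SKU, Vendor}.
Vendor -> ExpiryDate applies; add {ExpiryDate} → now {ExpiryDate, SKU, Vendor}.
Vendor -> Aisle, ExpiryDate applies; add {Aisle} → now {Aisle, ExpiryDate, SKU, Vendor}.
No further FD applies.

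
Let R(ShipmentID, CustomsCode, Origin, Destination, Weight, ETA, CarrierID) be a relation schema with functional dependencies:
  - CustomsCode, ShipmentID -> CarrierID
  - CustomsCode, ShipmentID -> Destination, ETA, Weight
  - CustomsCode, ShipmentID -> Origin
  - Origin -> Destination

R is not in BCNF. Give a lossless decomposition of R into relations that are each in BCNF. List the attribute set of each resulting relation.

Candidate key of the original relation: {CustomsCode, ShipmentID}.
{CarrierID, CustomsCode, Destination, ETA, Origin, ShipmentID, Weight}: {Origin} determines {Destination, Origin} here but is not a superkey — split on Origin -> Destination, giving {Destination, Origin} and {CarrierID, CustomsCode, ETA, Origin, ShipmentID, Weight}.
{Destination, Origin}: every determinant is a superkey — BCNF.
{CarrierID, CustomsCode, ETA, Origin, ShipmentID, Weight}: every determinant is a superkey — BCNF.

{CarrierID, CustomsCode, ETA, Origin, ShipmentID, Weight}; {Destination, Origin}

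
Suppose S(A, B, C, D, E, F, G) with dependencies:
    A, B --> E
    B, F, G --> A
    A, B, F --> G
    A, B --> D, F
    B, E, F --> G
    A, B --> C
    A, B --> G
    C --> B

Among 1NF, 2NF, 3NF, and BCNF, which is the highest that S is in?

Candidate keys: {A, B}, {A, C}, {B, E, F}, {B, F, G}, {C, E, F}, {C, F, G}. Prime attributes: {A, B, C, E, F, G}.
C --> B breaks BCNF: {C}⁺ = {B, C}, so {C} is not a superkey.
But every attribute on its right side ({B}) is prime, and the same holds for every other non-superkey FD, so 3NF still holds.

3NF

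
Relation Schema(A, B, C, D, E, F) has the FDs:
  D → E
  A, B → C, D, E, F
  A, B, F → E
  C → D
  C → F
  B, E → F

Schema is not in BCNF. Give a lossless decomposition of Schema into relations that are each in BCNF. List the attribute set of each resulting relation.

{A, B, C}; {C, D, F}; {D, E}

Candidate key of the original relation: {A, B}.
In {A, B, C, D, E, F}, {D} is not a superkey ({D}⁺ restricted to this set is {D, E}), so split on D → E into {D, E} and {A, B, C, D, F}.
{D, E}: every determinant is a superkey — BCNF.
In {A, B, C, D, F}, {C} is not a superkey ({C}⁺ restricted to this set is {C, D, F}), so split on C → D, F into {C, D, F} and {A, B, C}.
{C, D, F}: every determinant is a superkey — BCNF.
{A, B, C}: every determinant is a superkey — BCNF.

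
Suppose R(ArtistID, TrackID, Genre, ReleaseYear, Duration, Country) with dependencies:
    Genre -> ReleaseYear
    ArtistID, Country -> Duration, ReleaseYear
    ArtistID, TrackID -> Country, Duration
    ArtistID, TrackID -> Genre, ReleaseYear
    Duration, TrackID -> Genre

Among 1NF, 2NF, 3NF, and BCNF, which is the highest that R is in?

Candidate key: {ArtistID, TrackID}. Prime attributes: {ArtistID, TrackID}.
Genre -> ReleaseYear breaks BCNF: {Genre}⁺ = {Genre, ReleaseYear}, so {Genre} is not a superkey.
Genre -> ReleaseYear has non-prime {ReleaseYear} on the right and a non-superkey on the left, so 3NF fails.
No non-prime attribute depends on a proper subset of any candidate key, so 2NF holds.

2NF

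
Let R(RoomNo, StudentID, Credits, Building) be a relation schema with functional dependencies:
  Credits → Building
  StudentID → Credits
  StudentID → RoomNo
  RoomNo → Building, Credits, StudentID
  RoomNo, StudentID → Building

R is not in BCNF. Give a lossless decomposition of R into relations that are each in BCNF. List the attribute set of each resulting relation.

{Building, Credits}; {Credits, RoomNo, StudentID}

Candidate keys of the original relation: {RoomNo}, {StudentID}.
In {Building, Credits, RoomNo, StudentID}, {Credits} is not a superkey ({Credits}⁺ restricted to this set is {Building, Credits}), so split on Credits → Building into {Building, Credits} and {Credits, RoomNo, StudentID}.
{Building, Credits} has no BCNF violation.
{Credits, RoomNo, StudentID} has no BCNF violation.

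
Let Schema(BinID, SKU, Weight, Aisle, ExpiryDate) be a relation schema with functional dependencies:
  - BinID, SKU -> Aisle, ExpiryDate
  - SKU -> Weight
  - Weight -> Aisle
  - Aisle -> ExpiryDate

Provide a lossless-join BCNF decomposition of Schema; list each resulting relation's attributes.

{Aisle, ExpiryDate}; {Aisle, Weight}; {BinID, SKU}; {SKU, Weight}

Candidate key of the original relation: {BinID, SKU}.
Within {Aisle, BinID, ExpiryDate, SKU, Weight}: {SKU}⁺ ∩ {Aisle, BinID, ExpiryDate, SKU, Weight} = {Aisle, ExpiryDate, SKU, Weight}, not the whole set, so SKU -> Aisle, ExpiryDate, Weight violates BCNF; decompose into {Aisle, ExpiryDate, SKU, Weight} and {BinID, SKU}.
Within {Aisle, ExpiryDate, SKU, Weight}: {Weight}⁺ ∩ {Aisle, ExpiryDate, SKU, Weight} = {Aisle, ExpiryDate, Weight}, not the whole set, so Weight -> Aisle, ExpiryDate violates BCNF; decompose into {Aisle, ExpiryDate, Weight} and {SKU, Weight}.
Within {Aisle, ExpiryDate, Weight}: {Aisle}⁺ ∩ {Aisle, ExpiryDate, Weight} = {Aisle, ExpiryDate}, not the whole set, so Aisle -> ExpiryDate violates BCNF; decompose into {Aisle, ExpiryDate} and {Aisle, Weight}.
{Aisle, ExpiryDate} is in BCNF.
{Aisle, Weight} is in BCNF.
{SKU, Weight} is in BCNF.
{BinID, SKU} is in BCNF.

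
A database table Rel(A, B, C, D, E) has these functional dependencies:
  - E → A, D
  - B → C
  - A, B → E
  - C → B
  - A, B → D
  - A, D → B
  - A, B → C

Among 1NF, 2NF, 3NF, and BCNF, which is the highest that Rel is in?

3NF

Candidate keys: {A, B}, {A, C}, {A, D}, {E}. Prime attributes: {A, B, C, D, E}.
For B → C we have {B}⁺ = {B, C}; {B} is not a superkey, so BCNF fails.
Since {C} ⊆ prime attributes and every other non-superkey FD also has a prime right side, the schema is in 3NF.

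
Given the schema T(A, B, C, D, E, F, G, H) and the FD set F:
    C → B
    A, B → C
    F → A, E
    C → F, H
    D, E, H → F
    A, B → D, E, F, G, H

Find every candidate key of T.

{A, B}, {B, D, E, H}, {B, F}, {C}

{C}⁺ = {A, B, C, D, E, F, G, H}, which is every attribute, so {C} is a candidate key.
{A, B}⁺ = {A, B, C, D, E, F, G, H}, which is every attribute, so {A, B} is a candidate key.
{B, F}⁺ = {A, B, C, D, E, F, G, H}, which is every attribute, so {B, F} is a candidate key.
{B, D, E, H}⁺ = {A, B, C, D, E, F, G, H}, which is every attribute, so {B, D, E, H} is a candidate key.
These are minimal and exhaustive — every other superkey contains one of them.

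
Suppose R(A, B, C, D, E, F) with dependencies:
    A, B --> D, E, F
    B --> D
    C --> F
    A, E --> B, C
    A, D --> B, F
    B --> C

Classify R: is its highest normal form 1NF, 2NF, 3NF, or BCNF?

1NF

Candidate keys: {A, B}, {A, D}, {A, E}. Prime attributes: {A, B, D, E}.
B --> D: {B}⁺ = {B, C, D, F}, which is not all of the attributes, so the left side is not a superkey — BCNF is violated.
Because {F} is non-prime and the left side of C --> F is not a superkey, the relation is not in 3NF.
The proper key subset {B} of {A, B} determines non-prime {C, F}, so the relation is not even in 2NF.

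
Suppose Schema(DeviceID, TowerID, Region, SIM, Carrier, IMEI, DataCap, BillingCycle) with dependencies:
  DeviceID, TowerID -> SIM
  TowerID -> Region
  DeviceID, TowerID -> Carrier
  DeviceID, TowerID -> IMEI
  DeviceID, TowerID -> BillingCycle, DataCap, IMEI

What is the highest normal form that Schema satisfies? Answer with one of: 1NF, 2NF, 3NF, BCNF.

1NF

Candidate key: {DeviceID, TowerID}. Prime attributes: {DeviceID, TowerID}.
TowerID -> Region: {TowerID}⁺ = {Region, TowerID}, which is not all of the attributes, so the left side is not a superkey — BCNF is violated.
TowerID -> Region has non-prime {Region} on the right and a non-superkey on the left, so 3NF fails.
{TowerID} is a proper subset of the key {DeviceID, TowerID}, and {TowerID}⁺ contains the non-prime attribute {Region} — a partial dependency, so 2NF is violated.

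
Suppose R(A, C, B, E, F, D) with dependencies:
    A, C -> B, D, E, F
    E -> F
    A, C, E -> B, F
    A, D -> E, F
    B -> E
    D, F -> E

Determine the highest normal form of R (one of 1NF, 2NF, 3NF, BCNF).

Candidate key: {A, C}. Prime attributes: {A, C}.
For E -> F we have {E}⁺ = {E, F}; {E} is not a superkey, so BCNF fails.
E -> F determines the non-prime attribute {F} from a non-superkey — 3NF is violated.
No non-prime attribute depends on a proper subset of any candidate key, so 2NF holds.

2NF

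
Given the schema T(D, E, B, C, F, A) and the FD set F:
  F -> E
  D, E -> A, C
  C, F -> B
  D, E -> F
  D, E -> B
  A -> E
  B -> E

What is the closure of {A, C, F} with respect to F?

Start with {A, C, F}.
F -> E applies; add {E} → now {A, C, E, F}.
C, F -> B applies; add {B} → now {A, B, C, E, F}.
No further FD applies.

{A, B, C, E, F}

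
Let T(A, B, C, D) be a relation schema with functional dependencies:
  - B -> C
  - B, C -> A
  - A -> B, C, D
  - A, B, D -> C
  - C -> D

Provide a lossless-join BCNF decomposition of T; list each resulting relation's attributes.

Candidate keys of the original relation: {A}, {B}.
In {A, B, C, D}, {C} is not a superkey ({C}⁺ restricted to this set is {C, D}), so split on C -> D into {C, D} and {A, B, C}.
{C, D}: every determinant is a superkey — BCNF.
{A, B, C}: every determinant is a superkey — BCNF.

{A, B, C}; {C, D}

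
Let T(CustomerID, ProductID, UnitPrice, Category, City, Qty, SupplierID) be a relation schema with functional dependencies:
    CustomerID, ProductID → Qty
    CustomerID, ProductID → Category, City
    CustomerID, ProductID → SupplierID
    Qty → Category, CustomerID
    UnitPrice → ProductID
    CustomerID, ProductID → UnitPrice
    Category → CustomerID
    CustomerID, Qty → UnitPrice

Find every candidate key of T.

Closure of {Qty} is {Category, City, CustomerID, ProductID, Qty, SupplierID, UnitPrice}, the whole schema; {Qty} is a candidate key.
Closure of {Category, ProductID} is {Category, City, CustomerID, ProductID, Qty, SupplierID, UnitPrice}, the whole schema; {Category, ProductID} is a candidate key.
Closure of {Category, UnitPrice} is {Category, City, CustomerID, ProductID, Qty, SupplierID, UnitPrice}, the whole schema; {Category, UnitPrice} is a candidate key.
Closure of {CustomerID, ProductID} is {Category, City, CustomerID, ProductID, Qty, SupplierID, UnitPrice}, the whole schema; {CustomerID, ProductID} is a candidate key.
Closure of {CustomerID, UnitPrice} is {Category, City, CustomerID, ProductID, Qty, SupplierID, UnitPrice}, the whole schema; {CustomerID, UnitPrice} is a candidate key.
These are minimal and exhaustive — every other superkey contains one of them.

{Category, ProductID}, {Category, UnitPrice}, {CustomerID, ProductID}, {CustomerID, UnitPrice}, {Qty}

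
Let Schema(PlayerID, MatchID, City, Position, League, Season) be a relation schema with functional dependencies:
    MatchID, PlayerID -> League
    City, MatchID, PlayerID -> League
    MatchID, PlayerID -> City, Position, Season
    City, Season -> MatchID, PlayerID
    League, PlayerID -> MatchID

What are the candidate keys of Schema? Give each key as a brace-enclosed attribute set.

{City, Season}, {League, PlayerID}, {MatchID, PlayerID}

Closure of {City, Season} is {City, League, MatchID, PlayerID, Position, Season}, the whole schema; {City, Season} is a candidate key.
Closure of {League, PlayerID} is {City, League, MatchID, PlayerID, Position, Season}, the whole schema; {League, PlayerID} is a candidate key.
Closure of {MatchID, PlayerID} is {City, League, MatchID, PlayerID, Position, Season}, the whole schema; {MatchID, PlayerID} is a candidate key.
These are minimal and exhaustive — every other superkey contains one of them.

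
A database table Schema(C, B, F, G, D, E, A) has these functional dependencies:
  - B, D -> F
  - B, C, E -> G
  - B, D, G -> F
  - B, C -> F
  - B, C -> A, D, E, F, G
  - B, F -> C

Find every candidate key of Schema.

{B, C}, {B, D}, {B, F}

No FD produces {B}, so it must be in every candidate key.
{B, C}⁺ = {A, B, C, D, E, F, G}, which is every attribute, so {B, C} is a candidate key.
{B, D}⁺ = {A, B, C, D, E, F, G}, which is every attribute, so {B, D} is a candidate key.
{B, F}⁺ = {A, B, C, D, E, F, G}, which is every attribute, so {B, F} is a candidate key.
No proper subset of any of these is a key, and no other minimal superkey exists.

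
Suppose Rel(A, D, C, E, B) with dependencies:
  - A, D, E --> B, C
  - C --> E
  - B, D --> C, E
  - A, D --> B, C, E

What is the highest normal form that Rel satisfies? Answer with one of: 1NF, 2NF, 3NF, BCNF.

2NF

Candidate key: {A, D}. Prime attributes: {A, D}.
For C --> E we have {C}⁺ = {C, E}; {C} is not a superkey, so BCNF fails.
C --> E has non-prime {E} on the right and a non-superkey on the left, so 3NF fails.
No proper subset of a key has a non-prime attribute in its closure, so there is no partial dependency; 2NF holds.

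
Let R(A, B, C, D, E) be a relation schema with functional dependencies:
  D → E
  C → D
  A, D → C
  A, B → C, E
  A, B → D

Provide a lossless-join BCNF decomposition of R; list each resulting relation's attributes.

Candidate key of the original relation: {A, B}.
Within {A, B, C, D, E}: {D}⁺ ∩ {A, B, C, D, E} = {D, E}, not the whole set, so D → E violates BCNF; decompose into {D, E} and {A, B, C, D}.
{D, E} has no BCNF violation.
Within {A, B, C, D}: {C}⁺ ∩ {A, B, C, D} = {C, D}, not the whole set, so C → D violates BCNF; decompose into {C, D} and {A, B, C}.
{C, D} has no BCNF violation.
{A, B, C} has no BCNF violation.

{A, B, C}; {C, D}; {D, E}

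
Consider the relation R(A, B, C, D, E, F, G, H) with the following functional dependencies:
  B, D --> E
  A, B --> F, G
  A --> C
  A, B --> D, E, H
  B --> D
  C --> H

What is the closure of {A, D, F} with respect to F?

{A, C, D, F, H}

Start with {A, D, F}.
A --> C applies; add {C} → now {A, C, D, F}.
C --> H applies; add {H} → now {A, C, D, F, H}.
No further FD applies.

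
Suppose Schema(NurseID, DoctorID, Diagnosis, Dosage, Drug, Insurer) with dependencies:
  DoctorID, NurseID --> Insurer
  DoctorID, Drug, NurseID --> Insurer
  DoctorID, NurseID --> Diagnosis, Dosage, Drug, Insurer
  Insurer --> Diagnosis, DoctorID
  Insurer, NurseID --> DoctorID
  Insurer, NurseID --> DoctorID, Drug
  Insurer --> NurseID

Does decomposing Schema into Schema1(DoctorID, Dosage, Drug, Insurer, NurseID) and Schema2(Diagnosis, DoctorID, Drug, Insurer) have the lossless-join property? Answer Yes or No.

Yes

The shared attributes are {DoctorID, Drug, Insurer} and {DoctorID, Drug, Insurer}⁺ = {Diagnosis, DoctorID, Dosage, Drug, Insurer, NurseID}.
Schema1 is contained in that closure, so Schema1 ∩ Schema2 --> Schema1 holds and the join is lossless.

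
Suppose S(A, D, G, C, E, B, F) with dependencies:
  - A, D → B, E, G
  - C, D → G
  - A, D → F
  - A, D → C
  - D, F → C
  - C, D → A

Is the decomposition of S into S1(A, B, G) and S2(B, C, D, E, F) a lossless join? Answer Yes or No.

The shared attributes are {B} and {B}⁺ = {B}.
The closure covers neither S1 nor S2 entirely; the join is not lossless.

No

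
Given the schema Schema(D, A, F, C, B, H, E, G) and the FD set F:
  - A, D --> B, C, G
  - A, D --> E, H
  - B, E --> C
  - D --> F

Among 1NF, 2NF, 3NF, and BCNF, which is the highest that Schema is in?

Candidate key: {A, D}. Prime attributes: {A, D}.
For B, E --> C we have {B, E}⁺ = {B, C, E}; {B, E} is not a superkey, so BCNF fails.
B, E --> C determines the non-prime attribute {C} from a non-superkey — 3NF is violated.
The proper key subset {D} of {A, D} determines non-prime {F}, so the relation is not even in 2NF.

1NF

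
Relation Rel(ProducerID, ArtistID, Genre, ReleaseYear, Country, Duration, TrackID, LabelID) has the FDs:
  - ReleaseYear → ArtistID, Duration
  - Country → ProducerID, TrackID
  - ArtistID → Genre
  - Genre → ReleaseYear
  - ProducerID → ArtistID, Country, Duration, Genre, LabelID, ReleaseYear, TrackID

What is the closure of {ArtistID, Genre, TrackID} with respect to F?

Start with {ArtistID, Genre, TrackID}.
Genre → ReleaseYear applies; add {ReleaseYear} → now {ArtistID, Genre, ReleaseYear, TrackID}.
ReleaseYear → ArtistID, Duration applies; add {Duration} → now {ArtistID, Duration, Genre, ReleaseYear, TrackID}.
No further FD applies.

{ArtistID, Duration, Genre, ReleaseYear, TrackID}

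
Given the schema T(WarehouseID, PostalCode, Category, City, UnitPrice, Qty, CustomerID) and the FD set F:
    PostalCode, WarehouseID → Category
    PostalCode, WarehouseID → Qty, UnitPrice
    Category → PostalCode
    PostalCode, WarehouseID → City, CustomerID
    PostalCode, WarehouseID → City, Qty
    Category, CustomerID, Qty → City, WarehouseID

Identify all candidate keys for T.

{Category, CustomerID, Qty}, {Category, WarehouseID}, {PostalCode, WarehouseID}

Closure of {Category, WarehouseID} is {Category, City, CustomerID, PostalCode, Qty, UnitPrice, WarehouseID}, the whole schema; {Category, WarehouseID} is a candidate key.
Closure of {PostalCode, WarehouseID} is {Category, City, CustomerID, PostalCode, Qty, UnitPrice, WarehouseID}, the whole schema; {PostalCode, WarehouseID} is a candidate key.
Closure of {Category, CustomerID, Qty} is {Category, City, CustomerID, PostalCode, Qty, UnitPrice, WarehouseID}, the whole schema; {Category, CustomerID, Qty} is a candidate key.
Any other superkey properly contains one of these, so there are no further candidate keys.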